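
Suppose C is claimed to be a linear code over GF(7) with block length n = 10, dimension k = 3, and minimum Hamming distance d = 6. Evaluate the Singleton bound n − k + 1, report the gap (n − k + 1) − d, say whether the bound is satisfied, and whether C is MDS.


Singleton RHS = n − k + 1 = 8, slack = 2, bound satisfied, not MDS.

Singleton bound: d ≤ n − k + 1.
Here n = 10, k = 3, so n − k + 1 = 8.
Given d = 6, check d ≤ 8: YES.
Slack = (n − k + 1) − d = 2.
The code is NOT MDS (slack = 2 > 0).
Description: the claimed parameters are [10, 3, 6]_7; such a code would be non-MDS.


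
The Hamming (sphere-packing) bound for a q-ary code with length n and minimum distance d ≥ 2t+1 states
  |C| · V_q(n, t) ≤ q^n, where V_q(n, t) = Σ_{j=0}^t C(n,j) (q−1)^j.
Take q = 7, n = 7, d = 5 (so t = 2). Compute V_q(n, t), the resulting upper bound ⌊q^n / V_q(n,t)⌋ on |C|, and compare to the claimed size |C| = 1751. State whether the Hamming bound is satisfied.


V_q(n, t) = 799, q^n = 823543, Hamming bound = 1030, |C| = 1751 > bound (violated).

Step 1: Compute V_q(n, t) = Σ_{j=0}^2 C(n, j) (q−1)^j.
  j = 0: C(7,0)·(6)^0 = 1·1 = 1.
  j = 1: C(7,1)·(6)^1 = 7·6 = 42.
  j = 2: C(7,2)·(6)^2 = 21·36 = 756.
  V_q(n, t) = 1 + 42 + 756 = 799.
Step 2: q^n = 7^7 = 823543.
Step 3: Hamming bound ⌊q^n / V_q(n,t)⌋ = ⌊823543/799⌋ = 1030.
Step 4: Compare |C| = 1751 to 1030: violated.
The claimed |C| lies above the Hamming bound, so no 7-ary code of length 7 with d ≥ 5 can have 1751 codewords.


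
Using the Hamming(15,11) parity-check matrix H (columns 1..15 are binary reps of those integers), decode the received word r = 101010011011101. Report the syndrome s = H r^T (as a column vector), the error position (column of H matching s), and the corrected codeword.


s = (0, 0, 1, 1)^T, error position = 3, corrected codeword c = 100010011011101

Compute s = H r^T mod 2 one row at a time:
  s_1 = 1 + 1 + 0 + 1 + 1 + 1 + 0 + 1 = 6 ≡ 0 (mod 2).
  s_2 = 0 + 1 + 0 + 0 + 1 + 1 + 0 + 1 = 4 ≡ 0 (mod 2).
  s_3 = 0 + 1 + 0 + 0 + 0 + 1 + 0 + 1 = 3 ≡ 1 (mod 2).
  s_4 = 1 + 1 + 1 + 0 + 1 + 1 + 1 + 1 = 7 ≡ 1 (mod 2).
s = (0, 0, 1, 1)^T — this equals column 3 of H (binary 0011), so error is at position 3.
Correct: flip bit 3 of r = 101010011011101 to get c = 100010011011101.


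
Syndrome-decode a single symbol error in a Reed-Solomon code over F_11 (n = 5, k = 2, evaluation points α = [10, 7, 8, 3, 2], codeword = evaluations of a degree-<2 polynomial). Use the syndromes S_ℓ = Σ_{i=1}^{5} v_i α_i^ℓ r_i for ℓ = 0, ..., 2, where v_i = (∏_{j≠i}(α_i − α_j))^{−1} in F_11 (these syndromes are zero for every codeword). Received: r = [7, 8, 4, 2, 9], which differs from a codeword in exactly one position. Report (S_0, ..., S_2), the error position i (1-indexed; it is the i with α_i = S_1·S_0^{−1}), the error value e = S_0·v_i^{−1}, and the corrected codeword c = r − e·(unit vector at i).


S = (4, 8, 5), error at position 5, error magnitude e = 3, c = [7, 8, 4, 2, 6].

Step 1: column multipliers v_i = (∏_{j≠i}(α_i − α_j))^{−1} mod 11.
  i = 1 (α = 10): (10−7)(10−8)(10−3)(10−2) = 3·2·7·8 = 336 ≡ 6, so v_1 = 6^{−1} = 2 (mod 11).
  i = 2 (α = 7): (7−10)(7−8)(7−3)(7−2) = (−3)·(−1)·4·5 = 60 ≡ 5, so v_2 = 5^{−1} = 9 (mod 11).
  i = 3 (α = 8): (8−10)(8−7)(8−3)(8−2) = (−2)·1·5·6 = −60 ≡ 6, so v_3 = 6^{−1} = 2 (mod 11).
  i = 4 (α = 3): (3−10)(3−7)(3−8)(3−2) = (−7)·(−4)·(−5)·1 = −140 ≡ 3, so v_4 = 3^{−1} = 4 (mod 11).
  i = 5 (α = 2): (2−10)(2−7)(2−8)(2−3) = (−8)·(−5)·(−6)·(−1) = 240 ≡ 9, so v_5 = 9^{−1} = 5 (mod 11).
  v = [2, 9, 2, 4, 5].
Step 2: syndromes of r = [7, 8, 4, 2, 9] (all sums mod 11).
  S_0 = Σ v_i r_i = 2·7 + 9·8 + 2·4 + 4·2 + 5·9 = 147 ≡ 4.
  S_1 = Σ v_i α_i r_i = 2·10·7 + 9·7·8 + 2·8·4 + 4·3·2 + 5·2·9 = 822 ≡ 8.
  α_i^2 mod 11 = [1, 5, 9, 9, 4].
  S_2 = Σ v_i α_i^2 r_i = 2·1·7 + 9·5·8 + 2·9·4 + 4·9·2 + 5·4·9 = 698 ≡ 5.
  S = (4, 8, 5) ≠ 0, so r is not a codeword (an error is present).
Step 3: locate the error. For a single error e at position i, S_ℓ = v_i·e·α_i^ℓ, so α_err = S_1/S_0.
  S_0^{−1} = 4^{−1} = 3 (mod 11), so α_err = 8·3 = 24 ≡ 2 = α_5. Error position i = 5.
  Consistency check: S_2/S_1 = 5·7 = 35 ≡ 2 = α_err ✓ (single-error assumption holds).
Step 4: error magnitude e = S_0/v_5 = S_0·∏_{j≠5}(α_5 − α_j) = 4·9 = 36 ≡ 3 (mod 11).
Step 5: correct position 5: c_5 = r_5 − e = 9 − 3 ≡ 6 (mod 11). Hence c = [7, 8, 4, 2, 6].
  Check: interpolating c through the α_i gives m(x) = 3 + 7·x (degree < 2) with m(α_i) = c_i for every i, so c is indeed a codeword.


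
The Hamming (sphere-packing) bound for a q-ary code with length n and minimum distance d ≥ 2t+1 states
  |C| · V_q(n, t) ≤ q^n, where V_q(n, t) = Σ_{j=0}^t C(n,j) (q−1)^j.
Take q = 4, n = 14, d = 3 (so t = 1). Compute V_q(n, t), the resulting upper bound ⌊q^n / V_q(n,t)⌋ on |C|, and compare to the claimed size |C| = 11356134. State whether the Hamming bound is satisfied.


V_q(n, t) = 43, q^n = 268435456, Hamming bound = 6242685, |C| = 11356134 > bound (violated).

Step 1: Compute V_q(n, t) = Σ_{j=0}^1 C(n, j) (q−1)^j.
  j = 0: C(14,0)·(3)^0 = 1·1 = 1.
  j = 1: C(14,1)·(3)^1 = 14·3 = 42.
  V_q(n, t) = 1 + 42 = 43.
Step 2: q^n = 4^14 = 268435456.
Step 3: Hamming bound ⌊q^n / V_q(n,t)⌋ = ⌊268435456/43⌋ = 6242685.
Step 4: Compare |C| = 11356134 to 6242685: violated.
The claimed |C| lies above the Hamming bound, so no 4-ary code of length 14 with d ≥ 3 can have 11356134 codewords.


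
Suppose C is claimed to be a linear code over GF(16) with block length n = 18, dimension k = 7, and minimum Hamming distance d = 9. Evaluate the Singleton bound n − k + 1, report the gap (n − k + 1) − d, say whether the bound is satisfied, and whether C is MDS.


Singleton RHS = n − k + 1 = 12, slack = 3, bound satisfied, not MDS.

Singleton bound: d ≤ n − k + 1.
Here n = 18, k = 7, so n − k + 1 = 12.
Given d = 9, check d ≤ 12: YES.
Slack = (n − k + 1) − d = 3.
The code is NOT MDS (slack = 3 > 0).
Description: the claimed parameters are [18, 7, 9]_16; such a code would be non-MDS.


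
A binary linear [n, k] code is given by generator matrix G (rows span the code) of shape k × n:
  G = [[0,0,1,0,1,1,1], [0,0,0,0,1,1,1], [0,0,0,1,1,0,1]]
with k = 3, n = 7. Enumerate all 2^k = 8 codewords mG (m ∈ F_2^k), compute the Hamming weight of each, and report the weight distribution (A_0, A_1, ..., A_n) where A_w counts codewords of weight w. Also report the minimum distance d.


Weight distribution: A_0 = 1, A_1 = 1, A_2 = 1, A_3 = 3, A_4 = 2. Minimum distance d = 1.

Enumerate all 2^3 = 8 messages m ∈ F_2^3.
For each, compute codeword c = mG in F_2^7, then tally its weight.
  m = 000 → c = 0000000, weight = 0.
  m = 100 → c = 0010111, weight = 4.
  m = 010 → c = 0000111, weight = 3.
  m = 110 → c = 0010000, weight = 1.
  m = 001 → c = 0001101, weight = 3.
  m = 101 → c = 0011010, weight = 3.
  m = 011 → c = 0001010, weight = 2.
  m = 111 → c = 0011101, weight = 4.
Tally weights:
  weight 0: 1 codewords.
  weight 1: 1 codewords.
  weight 2: 1 codewords.
  weight 3: 3 codewords.
  weight 4: 2 codewords.
Minimum distance d = smallest w > 0 with A_w > 0 = 1.
Sanity: Σ A_w = 8 = 2^3 = 8 ✓.


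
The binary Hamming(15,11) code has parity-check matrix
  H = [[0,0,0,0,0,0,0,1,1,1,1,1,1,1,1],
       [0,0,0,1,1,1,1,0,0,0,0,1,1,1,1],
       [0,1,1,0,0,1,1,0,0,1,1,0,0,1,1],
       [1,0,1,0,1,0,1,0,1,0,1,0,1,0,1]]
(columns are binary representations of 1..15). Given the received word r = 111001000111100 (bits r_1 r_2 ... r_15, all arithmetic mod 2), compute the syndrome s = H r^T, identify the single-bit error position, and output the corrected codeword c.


s = (0, 1, 1, 0)^T, error position = 6, corrected codeword c = 111000000111100

Compute s = H r^T mod 2 one row at a time:
  s_1 = 0 + 0 + 1 + 1 + 1 + 1 + 0 + 0 = 4 ≡ 0 (mod 2).
  s_2 = 0 + 0 + 1 + 0 + 1 + 1 + 0 + 0 = 3 ≡ 1 (mod 2).
  s_3 = 1 + 1 + 1 + 0 + 1 + 1 + 0 + 0 = 5 ≡ 1 (mod 2).
  s_4 = 1 + 1 + 0 + 0 + 0 + 1 + 1 + 0 = 4 ≡ 0 (mod 2).
s = (0, 1, 1, 0)^T — this equals column 6 of H (binary 0110), so error is at position 6.
Correct: flip bit 6 of r = 111001000111100 to get c = 111000000111100.


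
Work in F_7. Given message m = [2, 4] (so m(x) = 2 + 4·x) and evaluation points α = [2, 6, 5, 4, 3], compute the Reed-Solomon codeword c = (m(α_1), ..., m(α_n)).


c = [3, 5, 1, 4, 0]

Message polynomial: m(x) = 2 + 4·x (mod 7).
For each evaluation point α_i, compute m(α_i) mod 7:
  α_1 = 2: Horner steps 4 → 3, so m(2) = 3.
  α_2 = 6: Horner steps 4 → 5, so m(6) = 5.
  α_3 = 5: Horner steps 4 → 1, so m(5) = 1.
  α_4 = 4: Horner steps 4 → 4, so m(4) = 4.
  α_5 = 3: Horner steps 4 → 0, so m(3) = 0.
Codeword c = [3, 5, 1, 4, 0] ∈ F_7^5.


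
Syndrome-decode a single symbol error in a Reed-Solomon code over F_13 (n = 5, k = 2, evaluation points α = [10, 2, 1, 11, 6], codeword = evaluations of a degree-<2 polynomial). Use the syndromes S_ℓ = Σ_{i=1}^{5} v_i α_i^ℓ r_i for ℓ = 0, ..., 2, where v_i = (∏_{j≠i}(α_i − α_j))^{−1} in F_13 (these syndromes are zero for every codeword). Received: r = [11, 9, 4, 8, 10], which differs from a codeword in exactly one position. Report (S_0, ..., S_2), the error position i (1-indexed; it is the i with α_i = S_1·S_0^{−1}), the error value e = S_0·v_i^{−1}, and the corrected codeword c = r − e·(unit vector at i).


S = (12, 12, 12), error at position 3, error magnitude e = 5, c = [11, 9, 12, 8, 10].

Step 1: column multipliers v_i = (∏_{j≠i}(α_i − α_j))^{−1} mod 13.
  i = 1 (α = 10): (10−2)(10−1)(10−11)(10−6) = 8·9·(−1)·4 = −288 ≡ 11, so v_1 = 11^{−1} = 6 (mod 13).
  i = 2 (α = 2): (2−10)(2−1)(2−11)(2−6) = (−8)·1·(−9)·(−4) = −288 ≡ 11, so v_2 = 11^{−1} = 6 (mod 13).
  i = 3 (α = 1): (1−10)(1−2)(1−11)(1−6) = (−9)·(−1)·(−10)·(−5) = 450 ≡ 8, so v_3 = 8^{−1} = 5 (mod 13).
  i = 4 (α = 11): (11−10)(11−2)(11−1)(11−6) = 1·9·10·5 = 450 ≡ 8, so v_4 = 8^{−1} = 5 (mod 13).
  i = 5 (α = 6): (6−10)(6−2)(6−1)(6−11) = (−4)·4·5·(−5) = 400 ≡ 10, so v_5 = 10^{−1} = 4 (mod 13).
  v = [6, 6, 5, 5, 4].
Step 2: syndromes of r = [11, 9, 4, 8, 10] (all sums mod 13).
  S_0 = Σ v_i r_i = 6·11 + 6·9 + 5·4 + 5·8 + 4·10 = 220 ≡ 12.
  S_1 = Σ v_i α_i r_i = 6·10·11 + 6·2·9 + 5·1·4 + 5·11·8 + 4·6·10 = 1468 ≡ 12.
  α_i^2 mod 13 = [9, 4, 1, 4, 10].
  S_2 = Σ v_i α_i^2 r_i = 6·9·11 + 6·4·9 + 5·1·4 + 5·4·8 + 4·10·10 = 1390 ≡ 12.
  S = (12, 12, 12) ≠ 0, so r is not a codeword (an error is present).
Step 3: locate the error. For a single error e at position i, S_ℓ = v_i·e·α_i^ℓ, so α_err = S_1/S_0.
  S_0^{−1} = 12^{−1} = 12 (mod 13), so α_err = 12·12 = 144 ≡ 1 = α_3. Error position i = 3.
  Consistency check: S_2/S_1 = 12·12 = 144 ≡ 1 = α_err ✓ (single-error assumption holds).
Step 4: error magnitude e = S_0/v_3 = S_0·∏_{j≠3}(α_3 − α_j) = 12·8 = 96 ≡ 5 (mod 13).
Step 5: correct position 3: c_3 = r_3 − e = 4 − 5 ≡ 12 (mod 13). Hence c = [11, 9, 12, 8, 10].
  Check: interpolating c through the α_i gives m(x) = 2 + 10·x (degree < 2) with m(α_i) = c_i for every i, so c is indeed a codeword.


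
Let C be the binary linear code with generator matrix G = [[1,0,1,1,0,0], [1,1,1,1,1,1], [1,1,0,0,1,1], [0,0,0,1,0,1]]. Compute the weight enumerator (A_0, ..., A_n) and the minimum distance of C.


Weight distribution: A_0 = 1, A_1 = 1, A_2 = 3, A_3 = 6, A_4 = 3, A_5 = 1, A_6 = 1. Minimum distance d = 1.

Enumerate all 2^4 = 16 messages m ∈ F_2^4.
For each, compute codeword c = mG in F_2^6, then tally its weight.
  m = 0000 → c = 000000, weight = 0.
  m = 1000 → c = 101100, weight = 3.
  m = 0100 → c = 111111, weight = 6.
  m = 1100 → c = 010011, weight = 3.
  m = 0010 → c = 110011, weight = 4.
  m = 1010 → c = 011111, weight = 5.
  m = 0110 → c = 001100, weight = 2.
  m = 1110 → c = 100000, weight = 1.
  m = 0001 → c = 000101, weight = 2.
  m = 1001 → c = 101001, weight = 3.
  m = 0101 → c = 111010, weight = 4.
  m = 1101 → c = 010110, weight = 3.
  m = 0011 → c = 110110, weight = 4.
  m = 1011 → c = 011010, weight = 3.
  m = 0111 → c = 001001, weight = 2.
  m = 1111 → c = 100101, weight = 3.
Tally weights:
  weight 0: 1 codewords.
  weight 1: 1 codewords.
  weight 2: 3 codewords.
  weight 3: 6 codewords.
  weight 4: 3 codewords.
  weight 5: 1 codewords.
  weight 6: 1 codewords.
Minimum distance d = smallest w > 0 with A_w > 0 = 1.
Sanity: Σ A_w = 16 = 2^4 = 16 ✓.


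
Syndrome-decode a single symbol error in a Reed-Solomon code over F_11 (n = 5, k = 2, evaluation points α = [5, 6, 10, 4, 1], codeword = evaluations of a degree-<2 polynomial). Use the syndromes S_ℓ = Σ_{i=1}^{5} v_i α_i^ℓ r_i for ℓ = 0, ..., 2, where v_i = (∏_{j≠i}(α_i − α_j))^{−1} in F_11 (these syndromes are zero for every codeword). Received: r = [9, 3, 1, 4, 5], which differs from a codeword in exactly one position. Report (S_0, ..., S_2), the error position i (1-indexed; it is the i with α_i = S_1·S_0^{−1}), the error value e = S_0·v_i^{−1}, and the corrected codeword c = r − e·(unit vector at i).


S = (5, 5, 5), error at position 5, error magnitude e = 5, c = [9, 3, 1, 4, 0].

Step 1: column multipliers v_i = (∏_{j≠i}(α_i − α_j))^{−1} mod 11.
  i = 1 (α = 5): (5−6)(5−10)(5−4)(5−1) = (−1)·(−5)·1·4 = 20 ≡ 9, so v_1 = 9^{−1} = 5 (mod 11).
  i = 2 (α = 6): (6−5)(6−10)(6−4)(6−1) = 1·(−4)·2·5 = −40 ≡ 4, so v_2 = 4^{−1} = 3 (mod 11).
  i = 3 (α = 10): (10−5)(10−6)(10−4)(10−1) = 5·4·6·9 = 1080 ≡ 2, so v_3 = 2^{−1} = 6 (mod 11).
  i = 4 (α = 4): (4−5)(4−6)(4−10)(4−1) = (−1)·(−2)·(−6)·3 = −36 ≡ 8, so v_4 = 8^{−1} = 7 (mod 11).
  i = 5 (α = 1): (1−5)(1−6)(1−10)(1−4) = (−4)·(−5)·(−9)·(−3) = 540 ≡ 1, so v_5 = 1^{−1} = 1 (mod 11).
  v = [5, 3, 6, 7, 1].
Step 2: syndromes of r = [9, 3, 1, 4, 5] (all sums mod 11).
  S_0 = Σ v_i r_i = 5·9 + 3·3 + 6·1 + 7·4 + 1·5 = 93 ≡ 5.
  S_1 = Σ v_i α_i r_i = 5·5·9 + 3·6·3 + 6·10·1 + 7·4·4 + 1·1·5 = 456 ≡ 5.
  α_i^2 mod 11 = [3, 3, 1, 5, 1].
  S_2 = Σ v_i α_i^2 r_i = 5·3·9 + 3·3·3 + 6·1·1 + 7·5·4 + 1·1·5 = 313 ≡ 5.
  S = (5, 5, 5) ≠ 0, so r is not a codeword (an error is present).
Step 3: locate the error. For a single error e at position i, S_ℓ = v_i·e·α_i^ℓ, so α_err = S_1/S_0.
  S_0^{−1} = 5^{−1} = 9 (mod 11), so α_err = 5·9 = 45 ≡ 1 = α_5. Error position i = 5.
  Consistency check: S_2/S_1 = 5·9 = 45 ≡ 1 = α_err ✓ (single-error assumption holds).
Step 4: error magnitude e = S_0/v_5 = S_0·∏_{j≠5}(α_5 − α_j) = 5·1 = 5 ≡ 5 (mod 11).
Step 5: correct position 5: c_5 = r_5 − e = 5 − 5 ≡ 0 (mod 11). Hence c = [9, 3, 1, 4, 0].
  Check: interpolating c through the α_i gives m(x) = 6 + 5·x (degree < 2) with m(α_i) = c_i for every i, so c is indeed a codeword.


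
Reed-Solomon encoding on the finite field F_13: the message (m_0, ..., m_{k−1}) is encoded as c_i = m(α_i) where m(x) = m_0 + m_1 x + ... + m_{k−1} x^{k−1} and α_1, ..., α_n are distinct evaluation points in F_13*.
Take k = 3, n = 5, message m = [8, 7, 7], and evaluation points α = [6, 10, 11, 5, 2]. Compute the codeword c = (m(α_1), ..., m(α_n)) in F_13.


c = [3, 11, 9, 10, 11]

Message polynomial: m(x) = 8 + 7·x + 7·x^2 (mod 13).
For each evaluation point α_i, compute m(α_i) mod 13:
  α_1 = 6: Horner steps 7 → 10 → 3, so m(6) = 3.
  α_2 = 10: Horner steps 7 → 12 → 11, so m(10) = 11.
  α_3 = 11: Horner steps 7 → 6 → 9, so m(11) = 9.
  α_4 = 5: Horner steps 7 → 3 → 10, so m(5) = 10.
  α_5 = 2: Horner steps 7 → 8 → 11, so m(2) = 11.
Codeword c = [3, 11, 9, 10, 11] ∈ F_13^5.


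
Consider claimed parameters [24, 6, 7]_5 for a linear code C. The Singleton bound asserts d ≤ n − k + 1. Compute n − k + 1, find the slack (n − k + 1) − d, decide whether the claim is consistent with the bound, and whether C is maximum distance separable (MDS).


Singleton RHS = n − k + 1 = 19, slack = 12, bound satisfied, not MDS.

Singleton bound: d ≤ n − k + 1.
Here n = 24, k = 6, so n − k + 1 = 19.
Given d = 7, check d ≤ 19: YES.
Slack = (n − k + 1) − d = 12.
The code is NOT MDS (slack = 12 > 0).
Description: the claimed parameters are [24, 6, 7]_5; such a code would be non-MDS.


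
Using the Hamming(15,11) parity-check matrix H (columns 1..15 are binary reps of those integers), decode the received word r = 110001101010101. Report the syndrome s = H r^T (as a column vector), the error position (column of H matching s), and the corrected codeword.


s = (0, 0, 1, 0)^T, error position = 2, corrected codeword c = 100001101010101

Compute s = H r^T mod 2 one row at a time:
  s_1 = 0 + 1 + 0 + 1 + 0 + 1 + 0 + 1 = 4 ≡ 0 (mod 2).
  s_2 = 0 + 0 + 1 + 1 + 0 + 1 + 0 + 1 = 4 ≡ 0 (mod 2).
  s_3 = 1 + 0 + 1 + 1 + 0 + 1 + 0 + 1 = 5 ≡ 1 (mod 2).
  s_4 = 1 + 0 + 0 + 1 + 1 + 1 + 1 + 1 = 6 ≡ 0 (mod 2).
s = (0, 0, 1, 0)^T — this equals column 2 of H (binary 0010), so error is at position 2.
Correct: flip bit 2 of r = 110001101010101 to get c = 100001101010101.


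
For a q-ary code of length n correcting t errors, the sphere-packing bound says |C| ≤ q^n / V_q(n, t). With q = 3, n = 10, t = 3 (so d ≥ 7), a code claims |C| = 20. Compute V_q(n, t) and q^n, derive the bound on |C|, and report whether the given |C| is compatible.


V_q(n, t) = 1161, q^n = 59049, Hamming bound = 50, |C| = 20 ≤ bound (satisfied).

Step 1: Compute V_q(n, t) = Σ_{j=0}^3 C(n, j) (q−1)^j.
  j = 0: C(10,0)·(2)^0 = 1·1 = 1.
  j = 1: C(10,1)·(2)^1 = 10·2 = 20.
  j = 2: C(10,2)·(2)^2 = 45·4 = 180.
  j = 3: C(10,3)·(2)^3 = 120·8 = 960.
  V_q(n, t) = 1 + 20 + 180 + 960 = 1161.
Step 2: q^n = 3^10 = 59049.
Step 3: Hamming bound ⌊q^n / V_q(n,t)⌋ = ⌊59049/1161⌋ = 50.
Step 4: Compare |C| = 20 to 50: satisfied.
The claimed |C| lies below the Hamming bound.


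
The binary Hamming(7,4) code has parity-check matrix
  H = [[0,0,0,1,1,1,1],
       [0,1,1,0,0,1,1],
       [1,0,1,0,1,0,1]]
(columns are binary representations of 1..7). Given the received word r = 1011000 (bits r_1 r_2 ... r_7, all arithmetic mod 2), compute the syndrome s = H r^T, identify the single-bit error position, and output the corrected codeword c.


s = (1, 1, 0)^T, error position = 6, corrected codeword c = 1011010

Compute s = H r^T mod 2 one row at a time:
  s_1 = 1 + 0 + 0 + 0 = 1 ≡ 1 (mod 2).
  s_2 = 0 + 1 + 0 + 0 = 1 ≡ 1 (mod 2).
  s_3 = 1 + 1 + 0 + 0 = 2 ≡ 0 (mod 2).
s = (1, 1, 0)^T — this equals column 6 of H (binary 110), so error is at position 6.
Correct: flip bit 6 of r = 1011000 to get c = 1011010.


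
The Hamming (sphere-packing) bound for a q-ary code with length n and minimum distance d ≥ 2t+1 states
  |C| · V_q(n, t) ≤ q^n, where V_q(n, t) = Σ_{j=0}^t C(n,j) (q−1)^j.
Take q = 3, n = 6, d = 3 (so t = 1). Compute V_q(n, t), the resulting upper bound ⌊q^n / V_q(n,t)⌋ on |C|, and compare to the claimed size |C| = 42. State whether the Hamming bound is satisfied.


V_q(n, t) = 13, q^n = 729, Hamming bound = 56, |C| = 42 ≤ bound (satisfied).

Step 1: Compute V_q(n, t) = Σ_{j=0}^1 C(n, j) (q−1)^j.
  j = 0: C(6,0)·(2)^0 = 1·1 = 1.
  j = 1: C(6,1)·(2)^1 = 6·2 = 12.
  V_q(n, t) = 1 + 12 = 13.
Step 2: q^n = 3^6 = 729.
Step 3: Hamming bound ⌊q^n / V_q(n,t)⌋ = ⌊729/13⌋ = 56.
Step 4: Compare |C| = 42 to 56: satisfied.
The claimed |C| lies below the Hamming bound.


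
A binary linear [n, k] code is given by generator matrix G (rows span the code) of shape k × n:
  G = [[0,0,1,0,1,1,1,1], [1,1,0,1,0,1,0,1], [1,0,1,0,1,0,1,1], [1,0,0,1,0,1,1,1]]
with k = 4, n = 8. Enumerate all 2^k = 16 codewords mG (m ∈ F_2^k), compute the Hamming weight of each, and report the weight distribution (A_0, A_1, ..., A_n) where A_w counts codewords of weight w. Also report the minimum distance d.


Weight distribution: A_0 = 1, A_2 = 2, A_3 = 2, A_4 = 3, A_5 = 6, A_6 = 2. Minimum distance d = 2.

Enumerate all 2^4 = 16 messages m ∈ F_2^4.
For each, compute codeword c = mG in F_2^8, then tally its weight.
  m = 0000 → c = 00000000, weight = 0.
  m = 1000 → c = 00101111, weight = 5.
  m = 0100 → c = 11010101, weight = 5.
  m = 1100 → c = 11111010, weight = 6.
  m = 0010 → c = 10101011, weight = 5.
  m = 1010 → c = 10000100, weight = 2.
  m = 0110 → c = 01111110, weight = 6.
  m = 1110 → c = 01010001, weight = 3.
  m = 0001 → c = 10010111, weight = 5.
  m = 1001 → c = 10111000, weight = 4.
  m = 0101 → c = 01000010, weight = 2.
  m = 1101 → c = 01101101, weight = 5.
  m = 0011 → c = 00111100, weight = 4.
  m = 1011 → c = 00010011, weight = 3.
  m = 0111 → c = 11101001, weight = 5.
  m = 1111 → c = 11000110, weight = 4.
Tally weights:
  weight 0: 1 codewords.
  weight 2: 2 codewords.
  weight 3: 2 codewords.
  weight 4: 3 codewords.
  weight 5: 6 codewords.
  weight 6: 2 codewords.
Minimum distance d = smallest w > 0 with A_w > 0 = 2.
Sanity: Σ A_w = 16 = 2^4 = 16 ✓.


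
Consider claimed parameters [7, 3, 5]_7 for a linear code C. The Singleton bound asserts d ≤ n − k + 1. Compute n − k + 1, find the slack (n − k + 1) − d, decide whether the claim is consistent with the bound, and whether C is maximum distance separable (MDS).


Singleton RHS = n − k + 1 = 5, slack = 0, bound satisfied, MDS.

Singleton bound: d ≤ n − k + 1.
Here n = 7, k = 3, so n − k + 1 = 5.
Given d = 5, check d ≤ 5: YES.
Slack = (n − k + 1) − d = 0.
The code is MDS (slack = 0).
Description: the claimed parameters are [7, 3, 5]_7; such a code would be MDS (meets Singleton bound).


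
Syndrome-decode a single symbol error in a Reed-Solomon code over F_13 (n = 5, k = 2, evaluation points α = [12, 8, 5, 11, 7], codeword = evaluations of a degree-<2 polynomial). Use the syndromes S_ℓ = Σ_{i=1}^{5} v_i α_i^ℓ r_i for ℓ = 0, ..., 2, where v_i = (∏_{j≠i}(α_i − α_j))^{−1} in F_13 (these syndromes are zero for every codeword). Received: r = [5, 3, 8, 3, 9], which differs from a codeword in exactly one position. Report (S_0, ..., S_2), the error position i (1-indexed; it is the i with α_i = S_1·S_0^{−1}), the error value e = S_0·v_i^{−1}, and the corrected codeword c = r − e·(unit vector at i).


S = (3, 7, 12), error at position 4, error magnitude e = 5, c = [5, 3, 8, 11, 9].

Step 1: column multipliers v_i = (∏_{j≠i}(α_i − α_j))^{−1} mod 13.
  i = 1 (α = 12): (12−8)(12−5)(12−11)(12−7) = 4·7·1·5 = 140 ≡ 10, so v_1 = 10^{−1} = 4 (mod 13).
  i = 2 (α = 8): (8−12)(8−5)(8−11)(8−7) = (−4)·3·(−3)·1 = 36 ≡ 10, so v_2 = 10^{−1} = 4 (mod 13).
  i = 3 (α = 5): (5−12)(5−8)(5−11)(5−7) = (−7)·(−3)·(−6)·(−2) = 252 ≡ 5, so v_3 = 5^{−1} = 8 (mod 13).
  i = 4 (α = 11): (11−12)(11−8)(11−5)(11−7) = (−1)·3·6·4 = −72 ≡ 6, so v_4 = 6^{−1} = 11 (mod 13).
  i = 5 (α = 7): (7−12)(7−8)(7−5)(7−11) = (−5)·(−1)·2·(−4) = −40 ≡ 12, so v_5 = 12^{−1} = 12 (mod 13).
  v = [4, 4, 8, 11, 12].
Step 2: syndromes of r = [5, 3, 8, 3, 9] (all sums mod 13).
  S_0 = Σ v_i r_i = 4·5 + 4·3 + 8·8 + 11·3 + 12·9 = 237 ≡ 3.
  S_1 = Σ v_i α_i r_i = 4·12·5 + 4·8·3 + 8·5·8 + 11·11·3 + 12·7·9 = 1775 ≡ 7.
  α_i^2 mod 13 = [1, 12, 12, 4, 10].
  S_2 = Σ v_i α_i^2 r_i = 4·1·5 + 4·12·3 + 8·12·8 + 11·4·3 + 12·10·9 = 2144 ≡ 12.
  S = (3, 7, 12) ≠ 0, so r is not a codeword (an error is present).
Step 3: locate the error. For a single error e at position i, S_ℓ = v_i·e·α_i^ℓ, so α_err = S_1/S_0.
  S_0^{−1} = 3^{−1} = 9 (mod 13), so α_err = 7·9 = 63 ≡ 11 = α_4. Error position i = 4.
  Consistency check: S_2/S_1 = 12·2 = 24 ≡ 11 = α_err ✓ (single-error assumption holds).
Step 4: error magnitude e = S_0/v_4 = S_0·∏_{j≠4}(α_4 − α_j) = 3·6 = 18 ≡ 5 (mod 13).
Step 5: correct position 4: c_4 = r_4 − e = 3 − 5 ≡ 11 (mod 13). Hence c = [5, 3, 8, 11, 9].
  Check: interpolating c through the α_i gives m(x) = 12 + 7·x (degree < 2) with m(α_i) = c_i for every i, so c is indeed a codeword.


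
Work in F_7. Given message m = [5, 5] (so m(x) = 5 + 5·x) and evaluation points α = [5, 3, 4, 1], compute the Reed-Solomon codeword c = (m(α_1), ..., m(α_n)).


c = [2, 6, 4, 3]

Message polynomial: m(x) = 5 + 5·x (mod 7).
For each evaluation point α_i, compute m(α_i) mod 7:
  α_1 = 5: Horner steps 5 → 2, so m(5) = 2.
  α_2 = 3: Horner steps 5 → 6, so m(3) = 6.
  α_3 = 4: Horner steps 5 → 4, so m(4) = 4.
  α_4 = 1: Horner steps 5 → 3, so m(1) = 3.
Codeword c = [2, 6, 4, 3] ∈ F_7^4.


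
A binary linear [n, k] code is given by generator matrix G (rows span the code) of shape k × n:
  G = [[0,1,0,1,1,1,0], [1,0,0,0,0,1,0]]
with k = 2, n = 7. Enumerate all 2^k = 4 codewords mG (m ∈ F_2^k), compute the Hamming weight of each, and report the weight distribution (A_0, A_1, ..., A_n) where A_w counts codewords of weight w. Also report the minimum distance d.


Weight distribution: A_0 = 1, A_2 = 1, A_4 = 2. Minimum distance d = 2.

Enumerate all 2^2 = 4 messages m ∈ F_2^2.
For each, compute codeword c = mG in F_2^7, then tally its weight.
  m = 00 → c = 0000000, weight = 0.
  m = 10 → c = 0101110, weight = 4.
  m = 01 → c = 1000010, weight = 2.
  m = 11 → c = 1101100, weight = 4.
Tally weights:
  weight 0: 1 codewords.
  weight 2: 1 codewords.
  weight 4: 2 codewords.
Minimum distance d = smallest w > 0 with A_w > 0 = 2.
Sanity: Σ A_w = 4 = 2^2 = 4 ✓.


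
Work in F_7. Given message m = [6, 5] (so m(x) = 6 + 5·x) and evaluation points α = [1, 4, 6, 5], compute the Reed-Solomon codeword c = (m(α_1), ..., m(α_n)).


c = [4, 5, 1, 3]

Message polynomial: m(x) = 6 + 5·x (mod 7).
For each evaluation point α_i, compute m(α_i) mod 7:
  α_1 = 1: Horner steps 5 → 4, so m(1) = 4.
  α_2 = 4: Horner steps 5 → 5, so m(4) = 5.
  α_3 = 6: Horner steps 5 → 1, so m(6) = 1.
  α_4 = 5: Horner steps 5 → 3, so m(5) = 3.
Codeword c = [4, 5, 1, 3] ∈ F_7^4.


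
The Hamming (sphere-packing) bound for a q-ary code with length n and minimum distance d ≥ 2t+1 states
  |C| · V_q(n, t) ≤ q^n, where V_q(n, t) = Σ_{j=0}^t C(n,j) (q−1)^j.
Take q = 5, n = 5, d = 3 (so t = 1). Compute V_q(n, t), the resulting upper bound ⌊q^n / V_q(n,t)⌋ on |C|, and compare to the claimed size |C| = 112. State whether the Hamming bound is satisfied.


V_q(n, t) = 21, q^n = 3125, Hamming bound = 148, |C| = 112 ≤ bound (satisfied).

Step 1: Compute V_q(n, t) = Σ_{j=0}^1 C(n, j) (q−1)^j.
  j = 0: C(5,0)·(4)^0 = 1·1 = 1.
  j = 1: C(5,1)·(4)^1 = 5·4 = 20.
  V_q(n, t) = 1 + 20 = 21.
Step 2: q^n = 5^5 = 3125.
Step 3: Hamming bound ⌊q^n / V_q(n,t)⌋ = ⌊3125/21⌋ = 148.
Step 4: Compare |C| = 112 to 148: satisfied.
The claimed |C| lies below the Hamming bound.


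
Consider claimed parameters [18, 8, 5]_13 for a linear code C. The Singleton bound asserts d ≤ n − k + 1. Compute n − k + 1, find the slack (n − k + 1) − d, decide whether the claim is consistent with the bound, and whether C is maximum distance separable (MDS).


Singleton RHS = n − k + 1 = 11, slack = 6, bound satisfied, not MDS.

Singleton bound: d ≤ n − k + 1.
Here n = 18, k = 8, so n − k + 1 = 11.
Given d = 5, check d ≤ 11: YES.
Slack = (n − k + 1) − d = 6.
The code is NOT MDS (slack = 6 > 0).
Description: the claimed parameters are [18, 8, 5]_13; such a code would be non-MDS.


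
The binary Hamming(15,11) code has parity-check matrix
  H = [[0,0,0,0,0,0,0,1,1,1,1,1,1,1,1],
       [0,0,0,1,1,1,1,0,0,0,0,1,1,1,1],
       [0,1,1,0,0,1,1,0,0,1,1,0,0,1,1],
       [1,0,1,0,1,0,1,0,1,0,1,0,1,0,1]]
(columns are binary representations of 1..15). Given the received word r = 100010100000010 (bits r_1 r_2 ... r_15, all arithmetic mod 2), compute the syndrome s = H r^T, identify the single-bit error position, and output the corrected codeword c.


s = (1, 1, 0, 1)^T, error position = 13, corrected codeword c = 100010100000110

Compute s = H r^T mod 2 one row at a time:
  s_1 = 0 + 0 + 0 + 0 + 0 + 0 + 1 + 0 = 1 ≡ 1 (mod 2).
  s_2 = 0 + 1 + 0 + 1 + 0 + 0 + 1 + 0 = 3 ≡ 1 (mod 2).
  s_3 = 0 + 0 + 0 + 1 + 0 + 0 + 1 + 0 = 2 ≡ 0 (mod 2).
  s_4 = 1 + 0 + 1 + 1 + 0 + 0 + 0 + 0 = 3 ≡ 1 (mod 2).
s = (1, 1, 0, 1)^T — this equals column 13 of H (binary 1101), so error is at position 13.
Correct: flip bit 13 of r = 100010100000010 to get c = 100010100000110.


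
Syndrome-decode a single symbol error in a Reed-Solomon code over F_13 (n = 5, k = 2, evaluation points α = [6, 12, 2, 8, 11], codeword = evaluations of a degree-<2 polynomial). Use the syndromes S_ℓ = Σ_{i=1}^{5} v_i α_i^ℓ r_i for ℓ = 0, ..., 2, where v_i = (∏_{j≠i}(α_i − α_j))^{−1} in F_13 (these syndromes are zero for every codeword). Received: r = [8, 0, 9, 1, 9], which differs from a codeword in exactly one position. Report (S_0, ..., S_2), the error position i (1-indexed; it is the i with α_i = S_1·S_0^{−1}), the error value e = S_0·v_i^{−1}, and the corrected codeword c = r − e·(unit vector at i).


S = (8, 10, 6), error at position 5, error magnitude e = 12, c = [8, 0, 9, 1, 10].

Step 1: column multipliers v_i = (∏_{j≠i}(α_i − α_j))^{−1} mod 13.
  i = 1 (α = 6): (6−12)(6−2)(6−8)(6−11) = (−6)·4·(−2)·(−5) = −240 ≡ 7, so v_1 = 7^{−1} = 2 (mod 13).
  i = 2 (α = 12): (12−6)(12−2)(12−8)(12−11) = 6·10·4·1 = 240 ≡ 6, so v_2 = 6^{−1} = 11 (mod 13).
  i = 3 (α = 2): (2−6)(2−12)(2−8)(2−11) = (−4)·(−10)·(−6)·(−9) = 2160 ≡ 2, so v_3 = 2^{−1} = 7 (mod 13).
  i = 4 (α = 8): (8−6)(8−12)(8−2)(8−11) = 2·(−4)·6·(−3) = 144 ≡ 1, so v_4 = 1^{−1} = 1 (mod 13).
  i = 5 (α = 11): (11−6)(11−12)(11−2)(11−8) = 5·(−1)·9·3 = −135 ≡ 8, so v_5 = 8^{−1} = 5 (mod 13).
  v = [2, 11, 7, 1, 5].
Step 2: syndromes of r = [8, 0, 9, 1, 9] (all sums mod 13).
  S_0 = Σ v_i r_i = 2·8 + 11·0 + 7·9 + 1·1 + 5·9 = 125 ≡ 8.
  S_1 = Σ v_i α_i r_i = 2·6·8 + 11·12·0 + 7·2·9 + 1·8·1 + 5·11·9 = 725 ≡ 10.
  α_i^2 mod 13 = [10, 1, 4, 12, 4].
  S_2 = Σ v_i α_i^2 r_i = 2·10·8 + 11·1·0 + 7·4·9 + 1·12·1 + 5·4·9 = 604 ≡ 6.
  S = (8, 10, 6) ≠ 0, so r is not a codeword (an error is present).
Step 3: locate the error. For a single error e at position i, S_ℓ = v_i·e·α_i^ℓ, so α_err = S_1/S_0.
  S_0^{−1} = 8^{−1} = 5 (mod 13), so α_err = 10·5 = 50 ≡ 11 = α_5. Error position i = 5.
  Consistency check: S_2/S_1 = 6·4 = 24 ≡ 11 = α_err ✓ (single-error assumption holds).
Step 4: error magnitude e = S_0/v_5 = S_0·∏_{j≠5}(α_5 − α_j) = 8·8 = 64 ≡ 12 (mod 13).
Step 5: correct position 5: c_5 = r_5 − e = 9 − 12 ≡ 10 (mod 13). Hence c = [8, 0, 9, 1, 10].
  Check: interpolating c through the α_i gives m(x) = 3 + 3·x (degree < 2) with m(α_i) = c_i for every i, so c is indeed a codeword.


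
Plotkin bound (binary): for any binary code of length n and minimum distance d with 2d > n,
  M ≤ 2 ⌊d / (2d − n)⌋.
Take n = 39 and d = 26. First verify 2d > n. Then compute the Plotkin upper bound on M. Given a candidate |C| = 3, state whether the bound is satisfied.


Plotkin bound M ≤ 4; given |C| = 3 ≤ bound (satisfied).

Check applicability: 2d = 52, n = 39.
2d − n = 13 > 0, so Plotkin applies.
Compute d/(2d−n) = 26/13 ≈ 2.0000.
⌊d/(2d−n)⌋ = 2.
Plotkin bound: M ≤ 2·2 = 4.
Given |C| = 3, check: satisfied.
This |C| is below the Plotkin bound.


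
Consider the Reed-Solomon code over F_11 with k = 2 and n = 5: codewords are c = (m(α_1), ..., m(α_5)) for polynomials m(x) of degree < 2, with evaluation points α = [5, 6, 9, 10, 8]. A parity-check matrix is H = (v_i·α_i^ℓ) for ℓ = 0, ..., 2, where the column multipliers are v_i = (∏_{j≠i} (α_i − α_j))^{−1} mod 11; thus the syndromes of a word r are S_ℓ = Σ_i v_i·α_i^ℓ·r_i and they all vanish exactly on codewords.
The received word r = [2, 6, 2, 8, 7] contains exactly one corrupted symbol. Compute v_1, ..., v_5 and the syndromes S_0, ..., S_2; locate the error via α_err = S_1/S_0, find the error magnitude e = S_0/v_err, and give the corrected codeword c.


S = (7, 2, 10), error at position 1, error magnitude e = 2, c = [0, 6, 2, 8, 7].

Step 1: column multipliers v_i = (∏_{j≠i}(α_i − α_j))^{−1} mod 11.
  i = 1 (α = 5): (5−6)(5−9)(5−10)(5−8) = (−1)·(−4)·(−5)·(−3) = 60 ≡ 5, so v_1 = 5^{−1} = 9 (mod 11).
  i = 2 (α = 6): (6−5)(6−9)(6−10)(6−8) = 1·(−3)·(−4)·(−2) = −24 ≡ 9, so v_2 = 9^{−1} = 5 (mod 11).
  i = 3 (α = 9): (9−5)(9−6)(9−10)(9−8) = 4·3·(−1)·1 = −12 ≡ 10, so v_3 = 10^{−1} = 10 (mod 11).
  i = 4 (α = 10): (10−5)(10−6)(10−9)(10−8) = 5·4·1·2 = 40 ≡ 7, so v_4 = 7^{−1} = 8 (mod 11).
  i = 5 (α = 8): (8−5)(8−6)(8−9)(8−10) = 3·2·(−1)·(−2) = 12 ≡ 1, so v_5 = 1^{−1} = 1 (mod 11).
  v = [9, 5, 10, 8, 1].
Step 2: syndromes of r = [2, 6, 2, 8, 7] (all sums mod 11).
  S_0 = Σ v_i r_i = 9·2 + 5·6 + 10·2 + 8·8 + 1·7 = 139 ≡ 7.
  S_1 = Σ v_i α_i r_i = 9·5·2 + 5·6·6 + 10·9·2 + 8·10·8 + 1·8·7 = 1146 ≡ 2.
  α_i^2 mod 11 = [3, 3, 4, 1, 9].
  S_2 = Σ v_i α_i^2 r_i = 9·3·2 + 5·3·6 + 10·4·2 + 8·1·8 + 1·9·7 = 351 ≡ 10.
  S = (7, 2, 10) ≠ 0, so r is not a codeword (an error is present).
Step 3: locate the error. For a single error e at position i, S_ℓ = v_i·e·α_i^ℓ, so α_err = S_1/S_0.
  S_0^{−1} = 7^{−1} = 8 (mod 11), so α_err = 2·8 = 16 ≡ 5 = α_1. Error position i = 1.
  Consistency check: S_2/S_1 = 10·6 = 60 ≡ 5 = α_err ✓ (single-error assumption holds).
Step 4: error magnitude e = S_0/v_1 = S_0·∏_{j≠1}(α_1 − α_j) = 7·5 = 35 ≡ 2 (mod 11).
Step 5: correct position 1: c_1 = r_1 − e = 2 − 2 ≡ 0 (mod 11). Hence c = [0, 6, 2, 8, 7].
  Check: interpolating c through the α_i gives m(x) = 3 + 6·x (degree < 2) with m(α_i) = c_i for every i, so c is indeed a codeword.


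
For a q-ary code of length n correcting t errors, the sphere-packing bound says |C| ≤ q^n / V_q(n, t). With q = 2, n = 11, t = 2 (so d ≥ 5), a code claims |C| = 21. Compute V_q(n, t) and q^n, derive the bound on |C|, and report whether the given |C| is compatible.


V_q(n, t) = 67, q^n = 2048, Hamming bound = 30, |C| = 21 ≤ bound (satisfied).

Step 1: Compute V_q(n, t) = Σ_{j=0}^2 C(n, j) (q−1)^j.
  j = 0: C(11,0)·(1)^0 = 1·1 = 1.
  j = 1: C(11,1)·(1)^1 = 11·1 = 11.
  j = 2: C(11,2)·(1)^2 = 55·1 = 55.
  V_q(n, t) = 1 + 11 + 55 = 67.
Step 2: q^n = 2^11 = 2048.
Step 3: Hamming bound ⌊q^n / V_q(n,t)⌋ = ⌊2048/67⌋ = 30.
Step 4: Compare |C| = 21 to 30: satisfied.
The claimed |C| lies below the Hamming bound.


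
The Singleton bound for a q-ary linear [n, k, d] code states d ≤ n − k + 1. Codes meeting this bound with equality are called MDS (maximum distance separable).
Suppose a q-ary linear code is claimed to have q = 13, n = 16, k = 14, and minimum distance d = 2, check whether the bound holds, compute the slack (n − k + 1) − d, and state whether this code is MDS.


Singleton RHS = n − k + 1 = 3, slack = 1, bound satisfied, not MDS.

Singleton bound: d ≤ n − k + 1.
Here n = 16, k = 14, so n − k + 1 = 3.
Given d = 2, check d ≤ 3: YES.
Slack = (n − k + 1) − d = 1.
The code is NOT MDS (slack = 1 > 0).
Description: the claimed parameters are [16, 14, 2]_13; such a code would be non-MDS.


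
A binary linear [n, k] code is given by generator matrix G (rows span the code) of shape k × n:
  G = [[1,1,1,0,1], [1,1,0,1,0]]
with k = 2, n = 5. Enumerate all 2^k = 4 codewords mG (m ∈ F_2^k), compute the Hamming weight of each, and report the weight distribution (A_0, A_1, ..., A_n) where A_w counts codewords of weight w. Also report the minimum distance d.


Weight distribution: A_0 = 1, A_3 = 2, A_4 = 1. Minimum distance d = 3.

Enumerate all 2^2 = 4 messages m ∈ F_2^2.
For each, compute codeword c = mG in F_2^5, then tally its weight.
  m = 00 → c = 00000, weight = 0.
  m = 10 → c = 11101, weight = 4.
  m = 01 → c = 11010, weight = 3.
  m = 11 → c = 00111, weight = 3.
Tally weights:
  weight 0: 1 codewords.
  weight 3: 2 codewords.
  weight 4: 1 codewords.
Minimum distance d = smallest w > 0 with A_w > 0 = 3.
Sanity: Σ A_w = 4 = 2^2 = 4 ✓.


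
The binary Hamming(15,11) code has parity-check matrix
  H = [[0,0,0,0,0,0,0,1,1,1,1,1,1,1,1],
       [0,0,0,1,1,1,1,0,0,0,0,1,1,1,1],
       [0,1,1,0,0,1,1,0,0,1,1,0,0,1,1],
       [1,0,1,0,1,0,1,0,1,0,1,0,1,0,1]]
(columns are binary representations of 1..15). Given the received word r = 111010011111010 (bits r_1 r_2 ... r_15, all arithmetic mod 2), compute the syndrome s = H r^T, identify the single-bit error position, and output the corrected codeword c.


s = (0, 1, 1, 1)^T, error position = 7, corrected codeword c = 111010111111010

Compute s = H r^T mod 2 one row at a time:
  s_1 = 1 + 1 + 1 + 1 + 1 + 0 + 1 + 0 = 6 ≡ 0 (mod 2).
  s_2 = 0 + 1 + 0 + 0 + 1 + 0 + 1 + 0 = 3 ≡ 1 (mod 2).
  s_3 = 1 + 1 + 0 + 0 + 1 + 1 + 1 + 0 = 5 ≡ 1 (mod 2).
  s_4 = 1 + 1 + 1 + 0 + 1 + 1 + 0 + 0 = 5 ≡ 1 (mod 2).
s = (0, 1, 1, 1)^T — this equals column 7 of H (binary 0111), so error is at position 7.
Correct: flip bit 7 of r = 111010011111010 to get c = 111010111111010.


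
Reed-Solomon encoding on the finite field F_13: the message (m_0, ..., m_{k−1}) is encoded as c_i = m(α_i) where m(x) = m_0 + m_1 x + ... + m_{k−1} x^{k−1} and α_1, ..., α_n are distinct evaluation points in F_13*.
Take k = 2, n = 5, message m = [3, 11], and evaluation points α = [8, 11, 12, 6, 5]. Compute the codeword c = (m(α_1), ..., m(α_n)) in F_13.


c = [0, 7, 5, 4, 6]

Message polynomial: m(x) = 3 + 11·x (mod 13).
For each evaluation point α_i, compute m(α_i) mod 13:
  α_1 = 8: Horner steps 11 → 0, so m(8) = 0.
  α_2 = 11: Horner steps 11 → 7, so m(11) = 7.
  α_3 = 12: Horner steps 11 → 5, so m(12) = 5.
  α_4 = 6: Horner steps 11 → 4, so m(6) = 4.
  α_5 = 5: Horner steps 11 → 6, so m(5) = 6.
Codeword c = [0, 7, 5, 4, 6] ∈ F_13^5.


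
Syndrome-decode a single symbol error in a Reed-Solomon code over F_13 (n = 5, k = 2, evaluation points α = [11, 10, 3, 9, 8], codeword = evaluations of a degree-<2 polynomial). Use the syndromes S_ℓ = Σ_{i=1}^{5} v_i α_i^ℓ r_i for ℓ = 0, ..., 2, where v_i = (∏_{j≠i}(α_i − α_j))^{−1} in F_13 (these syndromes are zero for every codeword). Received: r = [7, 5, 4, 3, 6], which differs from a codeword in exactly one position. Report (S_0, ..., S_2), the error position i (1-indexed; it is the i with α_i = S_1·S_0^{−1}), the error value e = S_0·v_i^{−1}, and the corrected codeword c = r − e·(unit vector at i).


S = (2, 3, 11), error at position 5, error magnitude e = 5, c = [7, 5, 4, 3, 1].

Step 1: column multipliers v_i = (∏_{j≠i}(α_i − α_j))^{−1} mod 13.
  i = 1 (α = 11): (11−10)(11−3)(11−9)(11−8) = 1·8·2·3 = 48 ≡ 9, so v_1 = 9^{−1} = 3 (mod 13).
  i = 2 (α = 10): (10−11)(10−3)(10−9)(10−8) = (−1)·7·1·2 = −14 ≡ 12, so v_2 = 12^{−1} = 12 (mod 13).
  i = 3 (α = 3): (3−11)(3−10)(3−9)(3−8) = (−8)·(−7)·(−6)·(−5) = 1680 ≡ 3, so v_3 = 3^{−1} = 9 (mod 13).
  i = 4 (α = 9): (9−11)(9−10)(9−3)(9−8) = (−2)·(−1)·6·1 = 12 ≡ 12, so v_4 = 12^{−1} = 12 (mod 13).
  i = 5 (α = 8): (8−11)(8−10)(8−3)(8−9) = (−3)·(−2)·5·(−1) = −30 ≡ 9, so v_5 = 9^{−1} = 3 (mod 13).
  v = [3, 12, 9, 12, 3].
Step 2: syndromes of r = [7, 5, 4, 3, 6] (all sums mod 13).
  S_0 = Σ v_i r_i = 3·7 + 12·5 + 9·4 + 12·3 + 3·6 = 171 ≡ 2.
  S_1 = Σ v_i α_i r_i = 3·11·7 + 12·10·5 + 9·3·4 + 12·9·3 + 3·8·6 = 1407 ≡ 3.
  α_i^2 mod 13 = [4, 9, 9, 3, 12].
  S_2 = Σ v_i α_i^2 r_i = 3·4·7 + 12·9·5 + 9·9·4 + 12·3·3 + 3·12·6 = 1272 ≡ 11.
  S = (2, 3, 11) ≠ 0, so r is not a codeword (an error is present).
Step 3: locate the error. For a single error e at position i, S_ℓ = v_i·e·α_i^ℓ, so α_err = S_1/S_0.
  S_0^{−1} = 2^{−1} = 7 (mod 13), so α_err = 3·7 = 21 ≡ 8 = α_5. Error position i = 5.
  Consistency check: S_2/S_1 = 11·9 = 99 ≡ 8 = α_err ✓ (single-error assumption holds).
Step 4: error magnitude e = S_0/v_5 = S_0·∏_{j≠5}(α_5 − α_j) = 2·9 = 18 ≡ 5 (mod 13).
Step 5: correct position 5: c_5 = r_5 − e = 6 − 5 ≡ 1 (mod 13). Hence c = [7, 5, 4, 3, 1].
  Check: interpolating c through the α_i gives m(x) = 11 + 2·x (degree < 2) with m(α_i) = c_i for every i, so c is indeed a codeword.
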